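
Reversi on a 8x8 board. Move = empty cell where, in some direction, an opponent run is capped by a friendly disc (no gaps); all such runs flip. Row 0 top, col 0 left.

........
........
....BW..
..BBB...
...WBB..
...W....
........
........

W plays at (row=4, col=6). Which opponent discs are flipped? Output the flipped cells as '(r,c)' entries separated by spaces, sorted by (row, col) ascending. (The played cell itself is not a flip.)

Dir NW: first cell '.' (not opp) -> no flip
Dir N: first cell '.' (not opp) -> no flip
Dir NE: first cell '.' (not opp) -> no flip
Dir W: opp run (4,5) (4,4) capped by W -> flip
Dir E: first cell '.' (not opp) -> no flip
Dir SW: first cell '.' (not opp) -> no flip
Dir S: first cell '.' (not opp) -> no flip
Dir SE: first cell '.' (not opp) -> no flip

Answer: (4,4) (4,5)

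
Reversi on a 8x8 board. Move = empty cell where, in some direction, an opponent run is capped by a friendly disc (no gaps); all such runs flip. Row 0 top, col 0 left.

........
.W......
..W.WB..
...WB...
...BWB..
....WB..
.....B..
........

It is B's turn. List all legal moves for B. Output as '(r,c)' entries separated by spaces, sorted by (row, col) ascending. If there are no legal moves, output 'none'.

(0,0): flips 4 -> legal
(0,1): no bracket -> illegal
(0,2): no bracket -> illegal
(1,0): no bracket -> illegal
(1,2): no bracket -> illegal
(1,3): no bracket -> illegal
(1,4): flips 1 -> legal
(1,5): no bracket -> illegal
(2,0): no bracket -> illegal
(2,1): no bracket -> illegal
(2,3): flips 2 -> legal
(3,1): no bracket -> illegal
(3,2): flips 1 -> legal
(3,5): no bracket -> illegal
(4,2): no bracket -> illegal
(5,3): flips 1 -> legal
(6,3): flips 1 -> legal
(6,4): flips 2 -> legal

Answer: (0,0) (1,4) (2,3) (3,2) (5,3) (6,3) (6,4)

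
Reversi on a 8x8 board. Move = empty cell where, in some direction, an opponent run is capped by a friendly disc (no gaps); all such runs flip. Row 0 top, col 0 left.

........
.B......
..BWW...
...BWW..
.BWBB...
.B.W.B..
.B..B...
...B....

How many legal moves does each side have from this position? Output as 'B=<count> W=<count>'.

Answer: B=9 W=8

Derivation:
-- B to move --
(1,2): no bracket -> illegal
(1,3): flips 1 -> legal
(1,4): flips 2 -> legal
(1,5): flips 1 -> legal
(2,5): flips 3 -> legal
(2,6): flips 1 -> legal
(3,1): flips 2 -> legal
(3,2): no bracket -> illegal
(3,6): flips 2 -> legal
(4,5): no bracket -> illegal
(4,6): no bracket -> illegal
(5,2): no bracket -> illegal
(5,4): no bracket -> illegal
(6,2): flips 1 -> legal
(6,3): flips 1 -> legal
B mobility = 9
-- W to move --
(0,0): no bracket -> illegal
(0,1): no bracket -> illegal
(0,2): no bracket -> illegal
(1,0): no bracket -> illegal
(1,2): no bracket -> illegal
(1,3): no bracket -> illegal
(2,0): no bracket -> illegal
(2,1): flips 1 -> legal
(3,0): no bracket -> illegal
(3,1): no bracket -> illegal
(3,2): flips 1 -> legal
(4,0): flips 1 -> legal
(4,5): flips 2 -> legal
(4,6): no bracket -> illegal
(5,0): no bracket -> illegal
(5,2): flips 1 -> legal
(5,4): flips 1 -> legal
(5,6): no bracket -> illegal
(6,0): flips 1 -> legal
(6,2): no bracket -> illegal
(6,3): no bracket -> illegal
(6,5): no bracket -> illegal
(6,6): no bracket -> illegal
(7,0): no bracket -> illegal
(7,1): no bracket -> illegal
(7,2): no bracket -> illegal
(7,4): no bracket -> illegal
(7,5): flips 1 -> legal
W mobility = 8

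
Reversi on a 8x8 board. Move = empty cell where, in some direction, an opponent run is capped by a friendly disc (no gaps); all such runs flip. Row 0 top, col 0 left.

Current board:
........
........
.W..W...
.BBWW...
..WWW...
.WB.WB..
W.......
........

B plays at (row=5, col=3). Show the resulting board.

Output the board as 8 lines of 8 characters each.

Answer: ........
........
.W..W...
.BBWW...
..BWW...
.WBBBB..
W.......
........

Derivation:
Place B at (5,3); scan 8 dirs for brackets.
Dir NW: opp run (4,2) capped by B -> flip
Dir N: opp run (4,3) (3,3), next='.' -> no flip
Dir NE: opp run (4,4), next='.' -> no flip
Dir W: first cell 'B' (not opp) -> no flip
Dir E: opp run (5,4) capped by B -> flip
Dir SW: first cell '.' (not opp) -> no flip
Dir S: first cell '.' (not opp) -> no flip
Dir SE: first cell '.' (not opp) -> no flip
All flips: (4,2) (5,4)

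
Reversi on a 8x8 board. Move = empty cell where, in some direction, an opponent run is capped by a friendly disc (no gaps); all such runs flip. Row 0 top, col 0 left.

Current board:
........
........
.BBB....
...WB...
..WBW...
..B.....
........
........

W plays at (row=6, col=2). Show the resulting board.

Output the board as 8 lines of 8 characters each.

Place W at (6,2); scan 8 dirs for brackets.
Dir NW: first cell '.' (not opp) -> no flip
Dir N: opp run (5,2) capped by W -> flip
Dir NE: first cell '.' (not opp) -> no flip
Dir W: first cell '.' (not opp) -> no flip
Dir E: first cell '.' (not opp) -> no flip
Dir SW: first cell '.' (not opp) -> no flip
Dir S: first cell '.' (not opp) -> no flip
Dir SE: first cell '.' (not opp) -> no flip
All flips: (5,2)

Answer: ........
........
.BBB....
...WB...
..WBW...
..W.....
..W.....
........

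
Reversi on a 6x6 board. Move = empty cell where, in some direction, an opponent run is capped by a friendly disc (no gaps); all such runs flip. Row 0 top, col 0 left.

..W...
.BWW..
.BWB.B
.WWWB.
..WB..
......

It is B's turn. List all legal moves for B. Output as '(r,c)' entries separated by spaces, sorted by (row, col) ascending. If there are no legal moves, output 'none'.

(0,1): flips 1 -> legal
(0,3): flips 2 -> legal
(0,4): no bracket -> illegal
(1,4): flips 2 -> legal
(2,0): no bracket -> illegal
(2,4): no bracket -> illegal
(3,0): flips 3 -> legal
(4,0): no bracket -> illegal
(4,1): flips 3 -> legal
(4,4): flips 2 -> legal
(5,1): no bracket -> illegal
(5,2): no bracket -> illegal
(5,3): no bracket -> illegal

Answer: (0,1) (0,3) (1,4) (3,0) (4,1) (4,4)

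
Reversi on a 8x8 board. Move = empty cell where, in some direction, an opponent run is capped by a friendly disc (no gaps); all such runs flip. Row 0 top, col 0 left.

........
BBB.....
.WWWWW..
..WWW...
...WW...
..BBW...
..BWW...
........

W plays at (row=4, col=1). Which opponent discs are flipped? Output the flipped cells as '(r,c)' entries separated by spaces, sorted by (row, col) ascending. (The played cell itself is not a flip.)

Dir NW: first cell '.' (not opp) -> no flip
Dir N: first cell '.' (not opp) -> no flip
Dir NE: first cell 'W' (not opp) -> no flip
Dir W: first cell '.' (not opp) -> no flip
Dir E: first cell '.' (not opp) -> no flip
Dir SW: first cell '.' (not opp) -> no flip
Dir S: first cell '.' (not opp) -> no flip
Dir SE: opp run (5,2) capped by W -> flip

Answer: (5,2)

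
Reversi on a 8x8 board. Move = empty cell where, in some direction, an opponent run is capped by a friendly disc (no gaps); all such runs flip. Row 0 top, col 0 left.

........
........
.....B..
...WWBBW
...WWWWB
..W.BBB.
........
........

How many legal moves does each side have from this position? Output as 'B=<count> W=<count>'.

-- B to move --
(2,2): flips 2 -> legal
(2,3): flips 2 -> legal
(2,4): flips 2 -> legal
(2,6): no bracket -> illegal
(2,7): flips 1 -> legal
(3,2): flips 3 -> legal
(4,1): no bracket -> illegal
(4,2): flips 4 -> legal
(5,1): no bracket -> illegal
(5,3): flips 1 -> legal
(5,7): flips 1 -> legal
(6,1): flips 3 -> legal
(6,2): no bracket -> illegal
(6,3): no bracket -> illegal
B mobility = 9
-- W to move --
(1,4): no bracket -> illegal
(1,5): flips 2 -> legal
(1,6): flips 1 -> legal
(2,4): flips 1 -> legal
(2,6): flips 2 -> legal
(2,7): flips 1 -> legal
(5,3): no bracket -> illegal
(5,7): flips 1 -> legal
(6,3): flips 1 -> legal
(6,4): flips 2 -> legal
(6,5): flips 2 -> legal
(6,6): flips 2 -> legal
(6,7): flips 1 -> legal
W mobility = 11

Answer: B=9 W=11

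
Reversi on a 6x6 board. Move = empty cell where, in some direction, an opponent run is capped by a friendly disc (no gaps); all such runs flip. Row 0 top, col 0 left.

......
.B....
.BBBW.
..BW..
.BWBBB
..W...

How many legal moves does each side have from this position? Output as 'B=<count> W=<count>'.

-- B to move --
(1,3): no bracket -> illegal
(1,4): no bracket -> illegal
(1,5): no bracket -> illegal
(2,5): flips 1 -> legal
(3,1): no bracket -> illegal
(3,4): flips 1 -> legal
(3,5): no bracket -> illegal
(5,1): no bracket -> illegal
(5,3): no bracket -> illegal
B mobility = 2
-- W to move --
(0,0): flips 2 -> legal
(0,1): no bracket -> illegal
(0,2): no bracket -> illegal
(1,0): no bracket -> illegal
(1,2): flips 2 -> legal
(1,3): flips 1 -> legal
(1,4): no bracket -> illegal
(2,0): flips 3 -> legal
(3,0): flips 1 -> legal
(3,1): flips 1 -> legal
(3,4): flips 1 -> legal
(3,5): no bracket -> illegal
(4,0): flips 1 -> legal
(5,0): no bracket -> illegal
(5,1): no bracket -> illegal
(5,3): flips 1 -> legal
(5,4): no bracket -> illegal
(5,5): flips 1 -> legal
W mobility = 10

Answer: B=2 W=10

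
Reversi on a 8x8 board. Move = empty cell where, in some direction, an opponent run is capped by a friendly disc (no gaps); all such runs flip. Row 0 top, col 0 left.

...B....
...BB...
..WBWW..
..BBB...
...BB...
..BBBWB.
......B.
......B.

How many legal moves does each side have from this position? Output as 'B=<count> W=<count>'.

-- B to move --
(1,1): flips 1 -> legal
(1,2): flips 1 -> legal
(1,5): flips 1 -> legal
(1,6): flips 1 -> legal
(2,1): flips 1 -> legal
(2,6): flips 2 -> legal
(3,1): flips 1 -> legal
(3,5): flips 1 -> legal
(3,6): flips 1 -> legal
(4,5): no bracket -> illegal
(4,6): no bracket -> illegal
(6,4): no bracket -> illegal
(6,5): no bracket -> illegal
B mobility = 9
-- W to move --
(0,2): flips 1 -> legal
(0,4): flips 2 -> legal
(0,5): no bracket -> illegal
(1,2): no bracket -> illegal
(1,5): no bracket -> illegal
(2,1): no bracket -> illegal
(3,1): no bracket -> illegal
(3,5): no bracket -> illegal
(4,1): no bracket -> illegal
(4,2): flips 2 -> legal
(4,5): no bracket -> illegal
(4,6): no bracket -> illegal
(4,7): no bracket -> illegal
(5,1): flips 3 -> legal
(5,7): flips 1 -> legal
(6,1): flips 3 -> legal
(6,2): no bracket -> illegal
(6,3): no bracket -> illegal
(6,4): flips 3 -> legal
(6,5): no bracket -> illegal
(6,7): no bracket -> illegal
(7,5): no bracket -> illegal
(7,7): flips 1 -> legal
W mobility = 8

Answer: B=9 W=8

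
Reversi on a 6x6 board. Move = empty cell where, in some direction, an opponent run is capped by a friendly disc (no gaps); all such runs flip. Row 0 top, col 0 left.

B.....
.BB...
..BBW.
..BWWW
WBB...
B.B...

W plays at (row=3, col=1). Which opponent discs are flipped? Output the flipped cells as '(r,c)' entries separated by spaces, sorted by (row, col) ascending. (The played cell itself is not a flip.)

Answer: (3,2)

Derivation:
Dir NW: first cell '.' (not opp) -> no flip
Dir N: first cell '.' (not opp) -> no flip
Dir NE: opp run (2,2), next='.' -> no flip
Dir W: first cell '.' (not opp) -> no flip
Dir E: opp run (3,2) capped by W -> flip
Dir SW: first cell 'W' (not opp) -> no flip
Dir S: opp run (4,1), next='.' -> no flip
Dir SE: opp run (4,2), next='.' -> no flip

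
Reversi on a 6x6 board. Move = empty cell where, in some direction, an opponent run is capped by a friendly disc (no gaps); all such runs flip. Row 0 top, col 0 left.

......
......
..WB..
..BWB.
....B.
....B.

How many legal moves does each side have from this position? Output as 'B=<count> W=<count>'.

Answer: B=4 W=6

Derivation:
-- B to move --
(1,1): flips 2 -> legal
(1,2): flips 1 -> legal
(1,3): no bracket -> illegal
(2,1): flips 1 -> legal
(2,4): no bracket -> illegal
(3,1): no bracket -> illegal
(4,2): no bracket -> illegal
(4,3): flips 1 -> legal
B mobility = 4
-- W to move --
(1,2): no bracket -> illegal
(1,3): flips 1 -> legal
(1,4): no bracket -> illegal
(2,1): no bracket -> illegal
(2,4): flips 1 -> legal
(2,5): no bracket -> illegal
(3,1): flips 1 -> legal
(3,5): flips 1 -> legal
(4,1): no bracket -> illegal
(4,2): flips 1 -> legal
(4,3): no bracket -> illegal
(4,5): no bracket -> illegal
(5,3): no bracket -> illegal
(5,5): flips 1 -> legal
W mobility = 6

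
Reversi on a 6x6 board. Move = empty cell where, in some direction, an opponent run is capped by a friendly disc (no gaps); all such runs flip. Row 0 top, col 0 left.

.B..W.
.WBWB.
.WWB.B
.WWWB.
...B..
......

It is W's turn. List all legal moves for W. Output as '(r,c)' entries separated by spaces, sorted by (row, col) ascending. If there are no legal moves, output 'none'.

(0,0): no bracket -> illegal
(0,2): flips 1 -> legal
(0,3): flips 1 -> legal
(0,5): flips 2 -> legal
(1,0): no bracket -> illegal
(1,5): flips 1 -> legal
(2,4): flips 2 -> legal
(3,5): flips 1 -> legal
(4,2): no bracket -> illegal
(4,4): no bracket -> illegal
(4,5): no bracket -> illegal
(5,2): no bracket -> illegal
(5,3): flips 1 -> legal
(5,4): flips 1 -> legal

Answer: (0,2) (0,3) (0,5) (1,5) (2,4) (3,5) (5,3) (5,4)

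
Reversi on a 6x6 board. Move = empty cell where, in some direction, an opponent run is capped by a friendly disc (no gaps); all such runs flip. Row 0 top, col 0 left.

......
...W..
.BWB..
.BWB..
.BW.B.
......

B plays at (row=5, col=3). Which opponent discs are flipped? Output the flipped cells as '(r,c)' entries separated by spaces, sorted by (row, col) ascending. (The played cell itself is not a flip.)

Dir NW: opp run (4,2) capped by B -> flip
Dir N: first cell '.' (not opp) -> no flip
Dir NE: first cell 'B' (not opp) -> no flip
Dir W: first cell '.' (not opp) -> no flip
Dir E: first cell '.' (not opp) -> no flip
Dir SW: edge -> no flip
Dir S: edge -> no flip
Dir SE: edge -> no flip

Answer: (4,2)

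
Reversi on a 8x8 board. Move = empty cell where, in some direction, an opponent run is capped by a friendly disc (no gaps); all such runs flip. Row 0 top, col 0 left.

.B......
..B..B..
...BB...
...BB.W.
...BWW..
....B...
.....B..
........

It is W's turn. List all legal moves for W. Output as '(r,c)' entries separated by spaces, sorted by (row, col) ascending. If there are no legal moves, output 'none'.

(0,0): no bracket -> illegal
(0,2): no bracket -> illegal
(0,3): no bracket -> illegal
(0,4): no bracket -> illegal
(0,5): no bracket -> illegal
(0,6): no bracket -> illegal
(1,0): no bracket -> illegal
(1,1): no bracket -> illegal
(1,3): no bracket -> illegal
(1,4): flips 2 -> legal
(1,6): no bracket -> illegal
(2,1): no bracket -> illegal
(2,2): flips 1 -> legal
(2,5): no bracket -> illegal
(2,6): no bracket -> illegal
(3,2): no bracket -> illegal
(3,5): no bracket -> illegal
(4,2): flips 1 -> legal
(5,2): no bracket -> illegal
(5,3): no bracket -> illegal
(5,5): no bracket -> illegal
(5,6): no bracket -> illegal
(6,3): flips 1 -> legal
(6,4): flips 1 -> legal
(6,6): no bracket -> illegal
(7,4): no bracket -> illegal
(7,5): no bracket -> illegal
(7,6): no bracket -> illegal

Answer: (1,4) (2,2) (4,2) (6,3) (6,4)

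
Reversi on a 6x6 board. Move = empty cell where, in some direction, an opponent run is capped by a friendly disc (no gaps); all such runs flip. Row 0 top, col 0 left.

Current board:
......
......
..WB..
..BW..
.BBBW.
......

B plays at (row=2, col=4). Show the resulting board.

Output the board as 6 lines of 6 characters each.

Answer: ......
......
..WBB.
..BB..
.BBBW.
......

Derivation:
Place B at (2,4); scan 8 dirs for brackets.
Dir NW: first cell '.' (not opp) -> no flip
Dir N: first cell '.' (not opp) -> no flip
Dir NE: first cell '.' (not opp) -> no flip
Dir W: first cell 'B' (not opp) -> no flip
Dir E: first cell '.' (not opp) -> no flip
Dir SW: opp run (3,3) capped by B -> flip
Dir S: first cell '.' (not opp) -> no flip
Dir SE: first cell '.' (not opp) -> no flip
All flips: (3,3)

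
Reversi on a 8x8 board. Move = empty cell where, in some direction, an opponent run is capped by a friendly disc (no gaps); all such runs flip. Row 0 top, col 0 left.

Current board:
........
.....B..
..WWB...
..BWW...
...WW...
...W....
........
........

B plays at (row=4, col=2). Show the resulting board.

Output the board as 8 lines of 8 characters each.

Place B at (4,2); scan 8 dirs for brackets.
Dir NW: first cell '.' (not opp) -> no flip
Dir N: first cell 'B' (not opp) -> no flip
Dir NE: opp run (3,3) capped by B -> flip
Dir W: first cell '.' (not opp) -> no flip
Dir E: opp run (4,3) (4,4), next='.' -> no flip
Dir SW: first cell '.' (not opp) -> no flip
Dir S: first cell '.' (not opp) -> no flip
Dir SE: opp run (5,3), next='.' -> no flip
All flips: (3,3)

Answer: ........
.....B..
..WWB...
..BBW...
..BWW...
...W....
........
........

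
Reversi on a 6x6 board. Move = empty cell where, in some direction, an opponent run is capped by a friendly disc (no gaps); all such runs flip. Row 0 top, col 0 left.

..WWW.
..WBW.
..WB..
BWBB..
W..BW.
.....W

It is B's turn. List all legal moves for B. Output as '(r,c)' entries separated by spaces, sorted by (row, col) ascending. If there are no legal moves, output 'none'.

Answer: (0,1) (0,5) (1,1) (1,5) (2,1) (4,5) (5,0)

Derivation:
(0,1): flips 1 -> legal
(0,5): flips 1 -> legal
(1,1): flips 2 -> legal
(1,5): flips 1 -> legal
(2,0): no bracket -> illegal
(2,1): flips 1 -> legal
(2,4): no bracket -> illegal
(2,5): no bracket -> illegal
(3,4): no bracket -> illegal
(3,5): no bracket -> illegal
(4,1): no bracket -> illegal
(4,2): no bracket -> illegal
(4,5): flips 1 -> legal
(5,0): flips 1 -> legal
(5,1): no bracket -> illegal
(5,3): no bracket -> illegal
(5,4): no bracket -> illegal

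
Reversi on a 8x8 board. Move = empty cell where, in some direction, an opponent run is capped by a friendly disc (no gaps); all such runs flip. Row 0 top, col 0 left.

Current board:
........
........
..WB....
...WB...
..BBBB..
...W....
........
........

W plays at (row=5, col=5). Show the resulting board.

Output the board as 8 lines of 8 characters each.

Answer: ........
........
..WB....
...WB...
..BBWB..
...W.W..
........
........

Derivation:
Place W at (5,5); scan 8 dirs for brackets.
Dir NW: opp run (4,4) capped by W -> flip
Dir N: opp run (4,5), next='.' -> no flip
Dir NE: first cell '.' (not opp) -> no flip
Dir W: first cell '.' (not opp) -> no flip
Dir E: first cell '.' (not opp) -> no flip
Dir SW: first cell '.' (not opp) -> no flip
Dir S: first cell '.' (not opp) -> no flip
Dir SE: first cell '.' (not opp) -> no flip
All flips: (4,4)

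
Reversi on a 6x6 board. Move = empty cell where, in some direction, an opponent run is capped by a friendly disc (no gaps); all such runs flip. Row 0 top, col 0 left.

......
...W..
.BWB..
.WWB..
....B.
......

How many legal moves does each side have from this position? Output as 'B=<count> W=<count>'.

Answer: B=5 W=8

Derivation:
-- B to move --
(0,2): no bracket -> illegal
(0,3): flips 1 -> legal
(0,4): no bracket -> illegal
(1,1): flips 1 -> legal
(1,2): no bracket -> illegal
(1,4): no bracket -> illegal
(2,0): no bracket -> illegal
(2,4): no bracket -> illegal
(3,0): flips 2 -> legal
(4,0): no bracket -> illegal
(4,1): flips 2 -> legal
(4,2): no bracket -> illegal
(4,3): flips 1 -> legal
B mobility = 5
-- W to move --
(1,0): flips 1 -> legal
(1,1): flips 1 -> legal
(1,2): no bracket -> illegal
(1,4): flips 1 -> legal
(2,0): flips 1 -> legal
(2,4): flips 1 -> legal
(3,0): no bracket -> illegal
(3,4): flips 1 -> legal
(3,5): no bracket -> illegal
(4,2): no bracket -> illegal
(4,3): flips 2 -> legal
(4,5): no bracket -> illegal
(5,3): no bracket -> illegal
(5,4): no bracket -> illegal
(5,5): flips 2 -> legal
W mobility = 8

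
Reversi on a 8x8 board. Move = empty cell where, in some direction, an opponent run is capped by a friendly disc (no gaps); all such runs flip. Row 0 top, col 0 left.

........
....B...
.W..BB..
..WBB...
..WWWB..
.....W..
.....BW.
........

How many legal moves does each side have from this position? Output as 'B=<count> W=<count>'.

Answer: B=8 W=9

Derivation:
-- B to move --
(1,0): no bracket -> illegal
(1,1): no bracket -> illegal
(1,2): no bracket -> illegal
(2,0): no bracket -> illegal
(2,2): no bracket -> illegal
(2,3): no bracket -> illegal
(3,0): no bracket -> illegal
(3,1): flips 1 -> legal
(3,5): no bracket -> illegal
(4,1): flips 3 -> legal
(4,6): no bracket -> illegal
(5,1): flips 1 -> legal
(5,2): flips 1 -> legal
(5,3): flips 1 -> legal
(5,4): flips 1 -> legal
(5,6): no bracket -> illegal
(5,7): no bracket -> illegal
(6,4): no bracket -> illegal
(6,7): flips 1 -> legal
(7,5): no bracket -> illegal
(7,6): no bracket -> illegal
(7,7): flips 3 -> legal
B mobility = 8
-- W to move --
(0,3): no bracket -> illegal
(0,4): flips 3 -> legal
(0,5): no bracket -> illegal
(1,3): no bracket -> illegal
(1,5): flips 2 -> legal
(1,6): flips 2 -> legal
(2,2): flips 1 -> legal
(2,3): flips 1 -> legal
(2,6): no bracket -> illegal
(3,5): flips 3 -> legal
(3,6): no bracket -> illegal
(4,6): flips 1 -> legal
(5,4): no bracket -> illegal
(5,6): no bracket -> illegal
(6,4): flips 1 -> legal
(7,4): no bracket -> illegal
(7,5): flips 1 -> legal
(7,6): no bracket -> illegal
W mobility = 9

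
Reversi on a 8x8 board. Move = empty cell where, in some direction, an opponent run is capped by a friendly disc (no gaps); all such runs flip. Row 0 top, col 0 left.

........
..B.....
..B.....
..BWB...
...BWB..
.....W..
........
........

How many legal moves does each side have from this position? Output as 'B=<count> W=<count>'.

Answer: B=4 W=7

Derivation:
-- B to move --
(2,3): flips 1 -> legal
(2,4): no bracket -> illegal
(3,5): no bracket -> illegal
(4,2): no bracket -> illegal
(4,6): no bracket -> illegal
(5,3): no bracket -> illegal
(5,4): flips 1 -> legal
(5,6): no bracket -> illegal
(6,4): no bracket -> illegal
(6,5): flips 1 -> legal
(6,6): flips 3 -> legal
B mobility = 4
-- W to move --
(0,1): no bracket -> illegal
(0,2): no bracket -> illegal
(0,3): no bracket -> illegal
(1,1): flips 1 -> legal
(1,3): no bracket -> illegal
(2,1): no bracket -> illegal
(2,3): no bracket -> illegal
(2,4): flips 1 -> legal
(2,5): no bracket -> illegal
(3,1): flips 1 -> legal
(3,5): flips 2 -> legal
(3,6): no bracket -> illegal
(4,1): no bracket -> illegal
(4,2): flips 1 -> legal
(4,6): flips 1 -> legal
(5,2): no bracket -> illegal
(5,3): flips 1 -> legal
(5,4): no bracket -> illegal
(5,6): no bracket -> illegal
W mobility = 7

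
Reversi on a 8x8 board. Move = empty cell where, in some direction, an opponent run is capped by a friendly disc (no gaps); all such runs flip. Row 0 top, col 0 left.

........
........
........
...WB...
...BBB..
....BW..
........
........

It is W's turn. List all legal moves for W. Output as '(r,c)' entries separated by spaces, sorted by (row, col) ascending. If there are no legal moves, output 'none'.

Answer: (3,5) (5,3)

Derivation:
(2,3): no bracket -> illegal
(2,4): no bracket -> illegal
(2,5): no bracket -> illegal
(3,2): no bracket -> illegal
(3,5): flips 2 -> legal
(3,6): no bracket -> illegal
(4,2): no bracket -> illegal
(4,6): no bracket -> illegal
(5,2): no bracket -> illegal
(5,3): flips 2 -> legal
(5,6): no bracket -> illegal
(6,3): no bracket -> illegal
(6,4): no bracket -> illegal
(6,5): no bracket -> illegal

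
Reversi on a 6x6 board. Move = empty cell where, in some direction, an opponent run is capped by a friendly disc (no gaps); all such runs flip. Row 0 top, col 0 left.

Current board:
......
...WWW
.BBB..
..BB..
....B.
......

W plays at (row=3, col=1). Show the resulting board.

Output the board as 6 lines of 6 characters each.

Answer: ......
...WWW
.BWB..
.WBB..
....B.
......

Derivation:
Place W at (3,1); scan 8 dirs for brackets.
Dir NW: first cell '.' (not opp) -> no flip
Dir N: opp run (2,1), next='.' -> no flip
Dir NE: opp run (2,2) capped by W -> flip
Dir W: first cell '.' (not opp) -> no flip
Dir E: opp run (3,2) (3,3), next='.' -> no flip
Dir SW: first cell '.' (not opp) -> no flip
Dir S: first cell '.' (not opp) -> no flip
Dir SE: first cell '.' (not opp) -> no flip
All flips: (2,2)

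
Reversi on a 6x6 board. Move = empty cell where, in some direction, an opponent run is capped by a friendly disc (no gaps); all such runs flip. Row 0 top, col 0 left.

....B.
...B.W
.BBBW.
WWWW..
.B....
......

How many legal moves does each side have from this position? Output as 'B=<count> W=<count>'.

-- B to move --
(0,5): no bracket -> illegal
(1,4): no bracket -> illegal
(2,0): no bracket -> illegal
(2,5): flips 1 -> legal
(3,4): no bracket -> illegal
(3,5): flips 1 -> legal
(4,0): flips 1 -> legal
(4,2): flips 1 -> legal
(4,3): flips 2 -> legal
(4,4): flips 1 -> legal
B mobility = 6
-- W to move --
(0,2): flips 1 -> legal
(0,3): flips 2 -> legal
(0,5): no bracket -> illegal
(1,0): flips 1 -> legal
(1,1): flips 2 -> legal
(1,2): flips 2 -> legal
(1,4): flips 1 -> legal
(2,0): flips 3 -> legal
(3,4): no bracket -> illegal
(4,0): no bracket -> illegal
(4,2): no bracket -> illegal
(5,0): flips 1 -> legal
(5,1): flips 1 -> legal
(5,2): flips 1 -> legal
W mobility = 10

Answer: B=6 W=10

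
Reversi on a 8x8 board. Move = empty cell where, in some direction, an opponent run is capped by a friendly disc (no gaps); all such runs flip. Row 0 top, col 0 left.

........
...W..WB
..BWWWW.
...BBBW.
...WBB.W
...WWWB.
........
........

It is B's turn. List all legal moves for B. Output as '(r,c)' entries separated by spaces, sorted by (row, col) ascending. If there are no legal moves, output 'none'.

Answer: (0,2) (0,3) (0,4) (0,7) (1,2) (1,4) (1,5) (2,7) (3,7) (4,2) (5,2) (6,2) (6,3) (6,4) (6,5) (6,6)

Derivation:
(0,2): flips 2 -> legal
(0,3): flips 2 -> legal
(0,4): flips 1 -> legal
(0,5): no bracket -> illegal
(0,6): no bracket -> illegal
(0,7): flips 2 -> legal
(1,2): flips 1 -> legal
(1,4): flips 1 -> legal
(1,5): flips 3 -> legal
(2,7): flips 5 -> legal
(3,2): no bracket -> illegal
(3,7): flips 1 -> legal
(4,2): flips 1 -> legal
(4,6): no bracket -> illegal
(5,2): flips 4 -> legal
(5,7): no bracket -> illegal
(6,2): flips 1 -> legal
(6,3): flips 3 -> legal
(6,4): flips 1 -> legal
(6,5): flips 1 -> legal
(6,6): flips 1 -> legal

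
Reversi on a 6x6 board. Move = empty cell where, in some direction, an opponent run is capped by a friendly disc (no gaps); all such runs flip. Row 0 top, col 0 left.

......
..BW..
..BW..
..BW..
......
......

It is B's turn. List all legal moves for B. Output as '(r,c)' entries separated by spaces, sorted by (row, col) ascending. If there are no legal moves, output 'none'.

Answer: (0,4) (1,4) (2,4) (3,4) (4,4)

Derivation:
(0,2): no bracket -> illegal
(0,3): no bracket -> illegal
(0,4): flips 1 -> legal
(1,4): flips 2 -> legal
(2,4): flips 1 -> legal
(3,4): flips 2 -> legal
(4,2): no bracket -> illegal
(4,3): no bracket -> illegal
(4,4): flips 1 -> legal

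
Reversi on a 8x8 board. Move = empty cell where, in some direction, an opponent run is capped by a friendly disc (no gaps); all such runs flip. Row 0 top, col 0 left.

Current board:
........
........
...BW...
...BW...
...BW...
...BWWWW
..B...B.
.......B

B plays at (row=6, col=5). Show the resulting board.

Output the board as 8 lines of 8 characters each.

Answer: ........
........
...BW...
...BW...
...BW...
...BBWWW
..B..BB.
.......B

Derivation:
Place B at (6,5); scan 8 dirs for brackets.
Dir NW: opp run (5,4) capped by B -> flip
Dir N: opp run (5,5), next='.' -> no flip
Dir NE: opp run (5,6), next='.' -> no flip
Dir W: first cell '.' (not opp) -> no flip
Dir E: first cell 'B' (not opp) -> no flip
Dir SW: first cell '.' (not opp) -> no flip
Dir S: first cell '.' (not opp) -> no flip
Dir SE: first cell '.' (not opp) -> no flip
All flips: (5,4)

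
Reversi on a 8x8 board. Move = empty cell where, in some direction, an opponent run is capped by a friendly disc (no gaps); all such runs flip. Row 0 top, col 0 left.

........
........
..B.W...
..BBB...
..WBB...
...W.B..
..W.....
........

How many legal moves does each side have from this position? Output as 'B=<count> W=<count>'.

-- B to move --
(1,3): no bracket -> illegal
(1,4): flips 1 -> legal
(1,5): flips 1 -> legal
(2,3): no bracket -> illegal
(2,5): no bracket -> illegal
(3,1): no bracket -> illegal
(3,5): no bracket -> illegal
(4,1): flips 1 -> legal
(5,1): flips 1 -> legal
(5,2): flips 1 -> legal
(5,4): no bracket -> illegal
(6,1): no bracket -> illegal
(6,3): flips 1 -> legal
(6,4): no bracket -> illegal
(7,1): flips 2 -> legal
(7,2): no bracket -> illegal
(7,3): no bracket -> illegal
B mobility = 7
-- W to move --
(1,1): no bracket -> illegal
(1,2): flips 2 -> legal
(1,3): no bracket -> illegal
(2,1): no bracket -> illegal
(2,3): flips 2 -> legal
(2,5): no bracket -> illegal
(3,1): no bracket -> illegal
(3,5): flips 1 -> legal
(4,1): no bracket -> illegal
(4,5): flips 2 -> legal
(4,6): no bracket -> illegal
(5,2): no bracket -> illegal
(5,4): flips 2 -> legal
(5,6): no bracket -> illegal
(6,4): no bracket -> illegal
(6,5): no bracket -> illegal
(6,6): no bracket -> illegal
W mobility = 5

Answer: B=7 W=5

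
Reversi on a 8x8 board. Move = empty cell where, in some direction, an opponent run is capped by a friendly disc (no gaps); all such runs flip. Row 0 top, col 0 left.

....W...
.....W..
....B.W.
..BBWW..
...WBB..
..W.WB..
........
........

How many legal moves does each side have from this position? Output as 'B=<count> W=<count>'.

-- B to move --
(0,3): no bracket -> illegal
(0,5): no bracket -> illegal
(0,6): flips 1 -> legal
(1,3): no bracket -> illegal
(1,4): no bracket -> illegal
(1,6): no bracket -> illegal
(1,7): flips 2 -> legal
(2,3): flips 1 -> legal
(2,5): flips 1 -> legal
(2,7): no bracket -> illegal
(3,6): flips 2 -> legal
(3,7): no bracket -> illegal
(4,1): no bracket -> illegal
(4,2): flips 1 -> legal
(4,6): flips 1 -> legal
(5,1): no bracket -> illegal
(5,3): flips 2 -> legal
(6,1): no bracket -> illegal
(6,2): no bracket -> illegal
(6,3): flips 1 -> legal
(6,4): flips 1 -> legal
(6,5): flips 2 -> legal
B mobility = 11
-- W to move --
(1,3): flips 1 -> legal
(1,4): flips 1 -> legal
(2,1): flips 1 -> legal
(2,2): no bracket -> illegal
(2,3): flips 1 -> legal
(2,5): no bracket -> illegal
(3,1): flips 2 -> legal
(3,6): flips 1 -> legal
(4,1): no bracket -> illegal
(4,2): flips 2 -> legal
(4,6): flips 2 -> legal
(5,3): flips 1 -> legal
(5,6): flips 2 -> legal
(6,4): no bracket -> illegal
(6,5): flips 2 -> legal
(6,6): no bracket -> illegal
W mobility = 11

Answer: B=11 W=11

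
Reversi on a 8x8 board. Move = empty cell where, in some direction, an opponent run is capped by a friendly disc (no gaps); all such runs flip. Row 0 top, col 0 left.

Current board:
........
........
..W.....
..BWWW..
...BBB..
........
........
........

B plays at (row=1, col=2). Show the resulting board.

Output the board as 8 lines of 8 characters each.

Place B at (1,2); scan 8 dirs for brackets.
Dir NW: first cell '.' (not opp) -> no flip
Dir N: first cell '.' (not opp) -> no flip
Dir NE: first cell '.' (not opp) -> no flip
Dir W: first cell '.' (not opp) -> no flip
Dir E: first cell '.' (not opp) -> no flip
Dir SW: first cell '.' (not opp) -> no flip
Dir S: opp run (2,2) capped by B -> flip
Dir SE: first cell '.' (not opp) -> no flip
All flips: (2,2)

Answer: ........
..B.....
..B.....
..BWWW..
...BBB..
........
........
........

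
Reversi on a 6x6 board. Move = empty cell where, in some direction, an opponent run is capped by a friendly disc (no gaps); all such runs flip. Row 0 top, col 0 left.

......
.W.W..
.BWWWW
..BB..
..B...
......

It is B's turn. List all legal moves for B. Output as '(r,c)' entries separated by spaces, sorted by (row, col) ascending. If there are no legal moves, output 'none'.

(0,0): flips 2 -> legal
(0,1): flips 1 -> legal
(0,2): no bracket -> illegal
(0,3): flips 2 -> legal
(0,4): no bracket -> illegal
(1,0): no bracket -> illegal
(1,2): flips 1 -> legal
(1,4): flips 1 -> legal
(1,5): flips 1 -> legal
(2,0): no bracket -> illegal
(3,1): no bracket -> illegal
(3,4): no bracket -> illegal
(3,5): no bracket -> illegal

Answer: (0,0) (0,1) (0,3) (1,2) (1,4) (1,5)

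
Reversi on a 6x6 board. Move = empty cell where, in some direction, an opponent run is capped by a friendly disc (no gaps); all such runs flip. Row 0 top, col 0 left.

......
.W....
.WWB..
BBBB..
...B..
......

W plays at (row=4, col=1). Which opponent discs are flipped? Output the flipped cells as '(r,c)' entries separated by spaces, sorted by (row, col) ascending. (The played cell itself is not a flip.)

Dir NW: opp run (3,0), next=edge -> no flip
Dir N: opp run (3,1) capped by W -> flip
Dir NE: opp run (3,2) (2,3), next='.' -> no flip
Dir W: first cell '.' (not opp) -> no flip
Dir E: first cell '.' (not opp) -> no flip
Dir SW: first cell '.' (not opp) -> no flip
Dir S: first cell '.' (not opp) -> no flip
Dir SE: first cell '.' (not opp) -> no flip

Answer: (3,1)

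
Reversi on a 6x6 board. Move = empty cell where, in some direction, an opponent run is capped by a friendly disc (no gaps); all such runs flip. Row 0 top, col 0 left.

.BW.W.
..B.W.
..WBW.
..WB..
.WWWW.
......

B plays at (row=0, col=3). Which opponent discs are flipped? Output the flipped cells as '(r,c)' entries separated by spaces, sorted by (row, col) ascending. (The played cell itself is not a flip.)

Answer: (0,2)

Derivation:
Dir NW: edge -> no flip
Dir N: edge -> no flip
Dir NE: edge -> no flip
Dir W: opp run (0,2) capped by B -> flip
Dir E: opp run (0,4), next='.' -> no flip
Dir SW: first cell 'B' (not opp) -> no flip
Dir S: first cell '.' (not opp) -> no flip
Dir SE: opp run (1,4), next='.' -> no flip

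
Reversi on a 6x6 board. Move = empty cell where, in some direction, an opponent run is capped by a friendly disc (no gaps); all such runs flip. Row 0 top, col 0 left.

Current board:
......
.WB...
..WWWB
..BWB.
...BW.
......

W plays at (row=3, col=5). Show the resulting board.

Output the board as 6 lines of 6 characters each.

Place W at (3,5); scan 8 dirs for brackets.
Dir NW: first cell 'W' (not opp) -> no flip
Dir N: opp run (2,5), next='.' -> no flip
Dir NE: edge -> no flip
Dir W: opp run (3,4) capped by W -> flip
Dir E: edge -> no flip
Dir SW: first cell 'W' (not opp) -> no flip
Dir S: first cell '.' (not opp) -> no flip
Dir SE: edge -> no flip
All flips: (3,4)

Answer: ......
.WB...
..WWWB
..BWWW
...BW.
......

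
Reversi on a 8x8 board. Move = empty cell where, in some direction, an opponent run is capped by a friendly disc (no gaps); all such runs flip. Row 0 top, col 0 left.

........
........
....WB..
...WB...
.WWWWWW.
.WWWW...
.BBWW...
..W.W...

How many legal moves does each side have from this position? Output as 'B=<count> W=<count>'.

Answer: B=8 W=9

Derivation:
-- B to move --
(1,3): no bracket -> illegal
(1,4): flips 1 -> legal
(1,5): no bracket -> illegal
(2,2): no bracket -> illegal
(2,3): flips 1 -> legal
(3,0): no bracket -> illegal
(3,1): flips 2 -> legal
(3,2): flips 3 -> legal
(3,5): flips 2 -> legal
(3,6): no bracket -> illegal
(3,7): no bracket -> illegal
(4,0): flips 1 -> legal
(4,7): no bracket -> illegal
(5,0): no bracket -> illegal
(5,5): no bracket -> illegal
(5,6): flips 1 -> legal
(5,7): no bracket -> illegal
(6,0): no bracket -> illegal
(6,5): flips 2 -> legal
(7,1): no bracket -> illegal
(7,3): no bracket -> illegal
(7,5): no bracket -> illegal
B mobility = 8
-- W to move --
(1,4): no bracket -> illegal
(1,5): no bracket -> illegal
(1,6): flips 2 -> legal
(2,3): flips 1 -> legal
(2,6): flips 1 -> legal
(3,5): flips 1 -> legal
(3,6): no bracket -> illegal
(5,0): flips 1 -> legal
(6,0): flips 2 -> legal
(7,0): flips 1 -> legal
(7,1): flips 2 -> legal
(7,3): flips 1 -> legal
W mobility = 9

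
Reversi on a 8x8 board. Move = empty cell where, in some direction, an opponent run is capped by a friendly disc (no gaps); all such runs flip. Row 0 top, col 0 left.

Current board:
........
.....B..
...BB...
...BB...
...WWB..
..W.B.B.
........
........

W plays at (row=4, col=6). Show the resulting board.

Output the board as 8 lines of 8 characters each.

Place W at (4,6); scan 8 dirs for brackets.
Dir NW: first cell '.' (not opp) -> no flip
Dir N: first cell '.' (not opp) -> no flip
Dir NE: first cell '.' (not opp) -> no flip
Dir W: opp run (4,5) capped by W -> flip
Dir E: first cell '.' (not opp) -> no flip
Dir SW: first cell '.' (not opp) -> no flip
Dir S: opp run (5,6), next='.' -> no flip
Dir SE: first cell '.' (not opp) -> no flip
All flips: (4,5)

Answer: ........
.....B..
...BB...
...BB...
...WWWW.
..W.B.B.
........
........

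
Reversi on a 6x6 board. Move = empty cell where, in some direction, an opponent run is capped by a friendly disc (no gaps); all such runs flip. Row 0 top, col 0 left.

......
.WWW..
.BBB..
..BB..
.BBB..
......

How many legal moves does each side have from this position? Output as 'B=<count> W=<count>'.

-- B to move --
(0,0): flips 1 -> legal
(0,1): flips 2 -> legal
(0,2): flips 1 -> legal
(0,3): flips 2 -> legal
(0,4): flips 1 -> legal
(1,0): no bracket -> illegal
(1,4): no bracket -> illegal
(2,0): no bracket -> illegal
(2,4): no bracket -> illegal
B mobility = 5
-- W to move --
(1,0): no bracket -> illegal
(1,4): no bracket -> illegal
(2,0): no bracket -> illegal
(2,4): no bracket -> illegal
(3,0): flips 1 -> legal
(3,1): flips 2 -> legal
(3,4): flips 1 -> legal
(4,0): no bracket -> illegal
(4,4): flips 2 -> legal
(5,0): no bracket -> illegal
(5,1): no bracket -> illegal
(5,2): flips 3 -> legal
(5,3): flips 3 -> legal
(5,4): no bracket -> illegal
W mobility = 6

Answer: B=5 W=6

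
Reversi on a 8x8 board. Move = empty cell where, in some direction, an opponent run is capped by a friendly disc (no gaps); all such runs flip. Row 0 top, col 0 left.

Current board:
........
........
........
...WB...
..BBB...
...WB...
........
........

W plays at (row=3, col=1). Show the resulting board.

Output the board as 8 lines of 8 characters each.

Place W at (3,1); scan 8 dirs for brackets.
Dir NW: first cell '.' (not opp) -> no flip
Dir N: first cell '.' (not opp) -> no flip
Dir NE: first cell '.' (not opp) -> no flip
Dir W: first cell '.' (not opp) -> no flip
Dir E: first cell '.' (not opp) -> no flip
Dir SW: first cell '.' (not opp) -> no flip
Dir S: first cell '.' (not opp) -> no flip
Dir SE: opp run (4,2) capped by W -> flip
All flips: (4,2)

Answer: ........
........
........
.W.WB...
..WBB...
...WB...
........
........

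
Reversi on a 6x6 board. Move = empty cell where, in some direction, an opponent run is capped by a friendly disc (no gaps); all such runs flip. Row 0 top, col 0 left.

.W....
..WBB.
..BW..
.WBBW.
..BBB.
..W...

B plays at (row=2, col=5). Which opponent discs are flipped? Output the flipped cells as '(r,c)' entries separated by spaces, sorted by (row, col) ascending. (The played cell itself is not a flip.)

Dir NW: first cell 'B' (not opp) -> no flip
Dir N: first cell '.' (not opp) -> no flip
Dir NE: edge -> no flip
Dir W: first cell '.' (not opp) -> no flip
Dir E: edge -> no flip
Dir SW: opp run (3,4) capped by B -> flip
Dir S: first cell '.' (not opp) -> no flip
Dir SE: edge -> no flip

Answer: (3,4)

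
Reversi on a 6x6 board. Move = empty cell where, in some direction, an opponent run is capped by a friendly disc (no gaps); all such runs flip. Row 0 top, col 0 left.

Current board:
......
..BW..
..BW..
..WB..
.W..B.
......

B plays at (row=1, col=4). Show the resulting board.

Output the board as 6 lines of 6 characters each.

Place B at (1,4); scan 8 dirs for brackets.
Dir NW: first cell '.' (not opp) -> no flip
Dir N: first cell '.' (not opp) -> no flip
Dir NE: first cell '.' (not opp) -> no flip
Dir W: opp run (1,3) capped by B -> flip
Dir E: first cell '.' (not opp) -> no flip
Dir SW: opp run (2,3) (3,2) (4,1), next='.' -> no flip
Dir S: first cell '.' (not opp) -> no flip
Dir SE: first cell '.' (not opp) -> no flip
All flips: (1,3)

Answer: ......
..BBB.
..BW..
..WB..
.W..B.
......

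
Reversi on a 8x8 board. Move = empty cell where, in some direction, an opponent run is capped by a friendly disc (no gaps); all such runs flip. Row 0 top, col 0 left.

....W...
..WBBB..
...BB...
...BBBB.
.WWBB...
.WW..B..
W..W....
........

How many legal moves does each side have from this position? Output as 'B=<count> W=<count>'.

Answer: B=4 W=7

Derivation:
-- B to move --
(0,1): flips 1 -> legal
(0,2): no bracket -> illegal
(0,3): no bracket -> illegal
(0,5): no bracket -> illegal
(1,1): flips 1 -> legal
(2,1): no bracket -> illegal
(2,2): no bracket -> illegal
(3,0): no bracket -> illegal
(3,1): no bracket -> illegal
(3,2): no bracket -> illegal
(4,0): flips 2 -> legal
(5,0): no bracket -> illegal
(5,3): no bracket -> illegal
(5,4): no bracket -> illegal
(6,1): flips 1 -> legal
(6,2): no bracket -> illegal
(6,4): no bracket -> illegal
(7,0): no bracket -> illegal
(7,1): no bracket -> illegal
(7,2): no bracket -> illegal
(7,3): no bracket -> illegal
(7,4): no bracket -> illegal
B mobility = 4
-- W to move --
(0,2): no bracket -> illegal
(0,3): no bracket -> illegal
(0,5): no bracket -> illegal
(0,6): flips 3 -> legal
(1,6): flips 3 -> legal
(2,2): flips 1 -> legal
(2,5): flips 2 -> legal
(2,6): flips 1 -> legal
(2,7): no bracket -> illegal
(3,2): no bracket -> illegal
(3,7): no bracket -> illegal
(4,5): flips 4 -> legal
(4,6): no bracket -> illegal
(4,7): no bracket -> illegal
(5,3): no bracket -> illegal
(5,4): flips 4 -> legal
(5,6): no bracket -> illegal
(6,4): no bracket -> illegal
(6,5): no bracket -> illegal
(6,6): no bracket -> illegal
W mobility = 7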